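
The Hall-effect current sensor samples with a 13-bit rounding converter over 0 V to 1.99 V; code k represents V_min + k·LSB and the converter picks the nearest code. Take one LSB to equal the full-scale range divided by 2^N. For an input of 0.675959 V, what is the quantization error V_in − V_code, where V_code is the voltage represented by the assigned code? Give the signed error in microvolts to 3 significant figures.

−87.1 µV

Full-scale range = 1.99 V. LSB = 1.99 V / 2^13 ≈ 242.9 µV.
Position in LSBs: (0.675959 − (0)) × 8192/1.99 = 2782.6413; rounding gives k = 2783.
V_code = 0 + (2783/8192) × 1.99 = 0.6760461426 V.
V_in − V_code = 0.675959 − (0.6760461426) = −87.1 µV.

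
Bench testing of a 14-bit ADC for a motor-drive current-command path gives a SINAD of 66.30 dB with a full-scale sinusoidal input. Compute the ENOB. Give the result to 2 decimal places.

10.72 bits

ENOB = (66.30 − 1.76)/6.02 = 10.7209 bits.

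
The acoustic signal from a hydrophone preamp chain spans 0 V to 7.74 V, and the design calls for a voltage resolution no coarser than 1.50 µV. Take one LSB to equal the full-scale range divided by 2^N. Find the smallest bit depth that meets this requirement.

Span = 7.74 V.
Need 2^N ≥ 7.74 V / 1.50 µV = 5.160e6 → N_min = 23.

23 bits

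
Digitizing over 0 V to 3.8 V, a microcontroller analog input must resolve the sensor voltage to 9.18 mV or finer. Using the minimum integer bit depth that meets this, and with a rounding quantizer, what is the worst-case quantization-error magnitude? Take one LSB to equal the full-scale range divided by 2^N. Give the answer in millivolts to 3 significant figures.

3.71 mV

Range is 3.8 V.
3.8 V / 9.18 mV = 413.9. Since 2^8 = 256 and 2^9 = 512, N = 9.
One LSB is 3.8 V / 512 = 7.4219 mV.
Half an LSB is 3.71 mV.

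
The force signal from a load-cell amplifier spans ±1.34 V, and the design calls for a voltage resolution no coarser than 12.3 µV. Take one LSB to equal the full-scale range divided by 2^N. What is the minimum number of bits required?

18 bits

Range = 1.34 − (-1.34) = 2.68 V.
Levels needed ≥ 2.68/12.3 µV = 217900. 2^18 = 262144 suffices, so N_min = 18.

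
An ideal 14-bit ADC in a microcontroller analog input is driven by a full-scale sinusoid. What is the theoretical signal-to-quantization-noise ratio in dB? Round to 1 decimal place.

86.0 dB

6.02(14) + 1.76 = 84.28 + 1.76 = 86.04 dB.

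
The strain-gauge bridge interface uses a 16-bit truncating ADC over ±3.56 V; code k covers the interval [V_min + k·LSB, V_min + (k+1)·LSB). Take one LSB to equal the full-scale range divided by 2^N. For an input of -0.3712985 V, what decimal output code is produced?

Span: 3.56 V − (-3.56 V) = 7.12 V. LSB = 7.12 V / 2^16 ≈ 108.6 µV.
(V_in − V_min) × 2^16/range = (-0.3712985 − (-3.56)) × 65536/7.12 = 29350.385.
Floor → code = 29350.

29350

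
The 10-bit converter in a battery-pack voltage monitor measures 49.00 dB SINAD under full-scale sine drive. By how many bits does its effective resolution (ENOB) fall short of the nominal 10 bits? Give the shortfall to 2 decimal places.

2.15 bits

ENOB = (SINAD − 1.76)/6.02 = (49.00 − 1.76)/6.02 = 7.8472 bits.
Shortfall = 10 − 7.8472 = 2.1528 bits.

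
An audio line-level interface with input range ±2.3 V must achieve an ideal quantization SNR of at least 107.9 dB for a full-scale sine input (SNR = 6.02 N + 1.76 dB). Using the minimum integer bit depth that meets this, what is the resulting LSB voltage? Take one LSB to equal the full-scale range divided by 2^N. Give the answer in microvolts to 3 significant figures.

Range = 2.3 − (-2.3) = 4.6 V.
Required N = ⌈(107.9 − 1.76)/6.02⌉ = ⌈17.631⌉ = 18.
Step size = 4.6/262144 V = 17.5 µV.

17.5 µV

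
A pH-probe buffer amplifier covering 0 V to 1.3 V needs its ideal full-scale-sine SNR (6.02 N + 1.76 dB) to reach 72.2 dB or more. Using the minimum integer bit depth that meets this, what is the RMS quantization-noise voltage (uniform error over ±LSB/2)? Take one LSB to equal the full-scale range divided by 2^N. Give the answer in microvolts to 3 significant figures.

Span = 1.3 V.
6.02 N + 1.76 ≥ 72.2 gives N ≥ 11.701, so the minimum integer is 12.
LSB = 1.3 V ÷ 2^12 = 1.3/4096 V = 317.38 µV.
V_rms = LSB/√12 = 91.6 µV.

91.6 µV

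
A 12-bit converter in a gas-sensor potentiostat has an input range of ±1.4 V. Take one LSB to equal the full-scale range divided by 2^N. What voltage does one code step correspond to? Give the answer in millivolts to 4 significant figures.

Range = 1.4 − (-1.4) = 2.8 V.
Number of codes = 2^12 = 4096.
Step size = 2.8/4096 V = 0.6836 mV.

0.6836 mV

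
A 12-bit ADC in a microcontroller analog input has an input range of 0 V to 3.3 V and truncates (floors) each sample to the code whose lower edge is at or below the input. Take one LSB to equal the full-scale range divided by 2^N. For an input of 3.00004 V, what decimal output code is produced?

V_FS = 3.3 V. LSB = 3.3 V / 2^12 ≈ 0.8057 mV.
code = ⌊(V_in − V_min)/LSB⌋ = ⌊(V_in − V_min) × 2^12 / range⌋
     = ⌊(3.00004 − (0)) × 4096 / 3.3⌋ = ⌊3.00004 × 4096/3.3⌋
     = ⌊3723.686⌋ = 3723.

3723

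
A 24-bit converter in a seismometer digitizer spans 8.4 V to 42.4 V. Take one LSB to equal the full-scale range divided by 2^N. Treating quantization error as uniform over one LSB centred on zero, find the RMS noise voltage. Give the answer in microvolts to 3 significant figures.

0.585 µV

Full-scale range = 42.4 V − (8.4 V) = 34 V.
LSB = 34 V ÷ 2^24 = 34/16777216 V = 2.0266 µV.
RMS of a uniform error over width LSB is LSB/√12 = 0.585 µV.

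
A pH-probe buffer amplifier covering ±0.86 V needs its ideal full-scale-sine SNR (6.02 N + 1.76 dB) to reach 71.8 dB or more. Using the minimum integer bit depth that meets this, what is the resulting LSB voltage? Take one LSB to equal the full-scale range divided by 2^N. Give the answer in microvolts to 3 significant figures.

Full-scale range = 0.86 V − (-0.86 V) = 1.72 V.
6.02 N + 1.76 ≥ 71.8 gives N ≥ 11.635, so the minimum integer is 12.
LSB = 1.72 V ÷ 2^12 = 1.72/4096 V = 420 µV.

420 µV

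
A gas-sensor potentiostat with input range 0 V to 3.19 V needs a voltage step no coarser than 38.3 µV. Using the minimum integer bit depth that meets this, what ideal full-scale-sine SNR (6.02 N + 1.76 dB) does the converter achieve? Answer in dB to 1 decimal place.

104.1 dB

Range is 3.19 V.
Need 2^N ≥ 3.19 V / 38.3 µV = 83290 → N_min = 17.
Ideal SNR at N = 17: 6.02·17 + 1.76 = 104.1 dB.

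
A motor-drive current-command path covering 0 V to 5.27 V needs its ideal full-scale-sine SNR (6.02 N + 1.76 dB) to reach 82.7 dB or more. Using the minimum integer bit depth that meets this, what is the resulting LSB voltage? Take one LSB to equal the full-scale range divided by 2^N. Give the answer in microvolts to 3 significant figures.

322 µV

V_FS = 5.27 V.
6.02 N + 1.76 ≥ 82.7 gives N ≥ 13.445, so the minimum integer is 14.
One LSB is 5.27 V / 16384 = 322 µV.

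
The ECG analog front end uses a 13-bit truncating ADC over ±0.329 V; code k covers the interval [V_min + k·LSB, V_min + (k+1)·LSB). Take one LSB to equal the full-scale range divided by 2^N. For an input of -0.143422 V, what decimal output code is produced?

Span: 0.329 V − (-0.329 V) = 0.658 V. LSB = 0.658 V / 2^13 ≈ 80.32 µV.
code = ⌊(V_in − V_min)/LSB⌋ = ⌊(V_in − V_min) × 2^13 / range⌋
     = ⌊(-0.143422 − (-0.329)) × 8192 / 0.658⌋ = ⌊0.185578 × 8192/0.658⌋
     = ⌊2310.418⌋ = 2310.

2310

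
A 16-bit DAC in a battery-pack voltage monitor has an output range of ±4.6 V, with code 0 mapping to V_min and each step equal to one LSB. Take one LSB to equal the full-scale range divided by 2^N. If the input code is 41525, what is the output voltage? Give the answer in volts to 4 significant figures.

1.229 V

Range = 4.6 − (-4.6) = 9.2 V. LSB = 9.2 V / 2^16.
V_out = V_min + code × LSB = -4.6 V + 41525 × 9.2 V / 65536
      = -4.6 + 5.82932 = 1.22932 V.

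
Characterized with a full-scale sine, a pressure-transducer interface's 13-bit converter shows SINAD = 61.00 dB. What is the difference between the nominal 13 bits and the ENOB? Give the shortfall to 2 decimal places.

Effective bits = (61.00 − 1.76)/6.02 = 9.8405.
Lost resolution: 13 − 9.8405 = 3.1595 bits.

3.16 bits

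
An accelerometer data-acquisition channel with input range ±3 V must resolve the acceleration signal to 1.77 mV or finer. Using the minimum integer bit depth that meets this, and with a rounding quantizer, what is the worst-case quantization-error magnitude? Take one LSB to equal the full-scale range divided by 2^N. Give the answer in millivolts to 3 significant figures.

0.732 mV

Range = 3 − (-3) = 6 V.
Levels needed ≥ 6/1.77 mV = 3390. 2^12 = 4096 suffices, so N_min = 12.
Step size = 6/4096 V = 1.4648 mV.
Max error for round-to-nearest is LSB/2 = 0.732 mV.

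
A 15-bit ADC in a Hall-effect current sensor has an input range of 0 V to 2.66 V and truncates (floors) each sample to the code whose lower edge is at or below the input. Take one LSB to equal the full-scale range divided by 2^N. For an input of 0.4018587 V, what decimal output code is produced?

4950

Span = 2.66 V. LSB = 2.66 V / 2^15 ≈ 81.18 µV.
V_in − V_min = 0.4018587 − (0) = 0.4018587 V.
Divide by LSB: 0.4018587 × 32768/2.66 = 4950.4157.
Truncating gives code 4950.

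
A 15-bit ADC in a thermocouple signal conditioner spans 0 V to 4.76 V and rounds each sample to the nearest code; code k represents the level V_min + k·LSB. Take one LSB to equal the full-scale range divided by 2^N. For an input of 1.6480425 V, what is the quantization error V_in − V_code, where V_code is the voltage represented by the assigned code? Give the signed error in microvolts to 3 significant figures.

Span = 4.76 V. LSB = 4.76 V / 2^15 ≈ 145.3 µV.
(V_in − V_min)/LSB = (1.6480425 − (0)) × 32768/4.76 = 11345.1800 → nearest code k = 11345.
V_code = 0 + (11345/32768) × 4.76 = 1.6480163574 V.
e = 1.6480425 − (1.6480163574) = +26.1 µV.

+26.1 µV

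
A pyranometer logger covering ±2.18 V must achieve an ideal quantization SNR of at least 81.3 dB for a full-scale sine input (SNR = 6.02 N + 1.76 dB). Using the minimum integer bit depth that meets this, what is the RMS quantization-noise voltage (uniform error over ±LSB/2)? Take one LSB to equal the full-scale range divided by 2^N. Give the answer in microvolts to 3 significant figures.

76.8 µV

Span: 2.18 V − (-2.18 V) = 4.36 V.
Solving 6.02 N ≥ 81.3 − 1.76: N ≥ 13.213. Round up → N = 14.
LSB = 4.36 V / 2^14 = 266.11 µV.
RMS noise = LSB/√12 = 76.8 µV.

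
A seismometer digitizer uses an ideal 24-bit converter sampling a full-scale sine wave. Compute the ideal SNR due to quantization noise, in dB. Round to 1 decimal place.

146.2 dB

For an ideal N-bit converter with full-scale sine input, SNR = 6.02 N + 1.76 dB. SNR = 6.02 × 24 + 1.76 = 144.48 + 1.76 = 146.24 dB.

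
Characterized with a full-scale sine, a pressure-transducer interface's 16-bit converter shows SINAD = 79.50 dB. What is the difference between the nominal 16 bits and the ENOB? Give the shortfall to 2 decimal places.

ENOB = (SINAD − 1.76)/6.02 = (79.50 − 1.76)/6.02 = 12.9136 bits.
Lost resolution: 16 − 12.9136 = 3.0864 bits.

3.09 bits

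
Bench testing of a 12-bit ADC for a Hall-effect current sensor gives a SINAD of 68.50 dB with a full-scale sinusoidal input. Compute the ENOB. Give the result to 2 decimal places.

ENOB = (SINAD − 1.76) / 6.02 = (68.50 − 1.76) / 6.02 = 66.74 / 6.02 = 11.0864.

11.09 bits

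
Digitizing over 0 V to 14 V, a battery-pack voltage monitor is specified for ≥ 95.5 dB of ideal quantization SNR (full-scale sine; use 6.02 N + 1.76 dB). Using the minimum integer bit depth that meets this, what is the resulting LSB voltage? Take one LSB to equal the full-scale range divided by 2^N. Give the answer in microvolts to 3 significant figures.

214 µV

Full-scale range = 14 V.
6.02 N + 1.76 ≥ 95.5 gives N ≥ 15.571, so the minimum integer is 16.
Step size = 14/65536 V = 214 µV.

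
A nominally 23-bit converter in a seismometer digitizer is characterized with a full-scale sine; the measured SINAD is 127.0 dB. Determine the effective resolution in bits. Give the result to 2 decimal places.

(127.0 − 1.76) / 6.02 = 125.24/6.02 = 20.8040 effective bits.

20.80 bits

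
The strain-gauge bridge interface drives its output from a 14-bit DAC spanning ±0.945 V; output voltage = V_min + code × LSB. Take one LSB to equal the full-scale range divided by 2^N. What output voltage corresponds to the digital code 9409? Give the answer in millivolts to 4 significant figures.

Span: 0.945 V − (-0.945 V) = 1.89 V. LSB = 1.89 V / 2^14.
V_out = V_min + code × LSB = -0.945 V + 9409 × 1.89 V / 16384
      = -0.945 V + 1.08539 V = 0.140389 V.

140.4 mV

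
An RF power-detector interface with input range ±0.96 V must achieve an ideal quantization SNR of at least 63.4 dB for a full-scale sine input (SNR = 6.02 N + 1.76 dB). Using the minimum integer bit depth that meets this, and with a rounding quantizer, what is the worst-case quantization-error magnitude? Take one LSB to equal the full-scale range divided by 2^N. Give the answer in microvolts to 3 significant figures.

Span: 0.96 V − (-0.96 V) = 1.92 V.
Solving 6.02 N ≥ 63.4 − 1.76: N ≥ 10.239. Round up → N = 11.
LSB = 1.92 V ÷ 2^11 = 1.92/2048 V = 0.93750 mV.
Half an LSB is 469 µV.

469 µV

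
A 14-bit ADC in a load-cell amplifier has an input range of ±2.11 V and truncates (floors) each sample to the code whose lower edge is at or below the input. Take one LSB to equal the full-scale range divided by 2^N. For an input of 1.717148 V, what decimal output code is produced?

14858

Span: 2.11 V − (-2.11 V) = 4.22 V. LSB = 4.22 V / 2^14 ≈ 257.6 µV.
(V_in − V_min) × 2^14/range = (1.717148 − (-2.11)) × 16384/4.22 = 14858.766.
Floor → code = 14858.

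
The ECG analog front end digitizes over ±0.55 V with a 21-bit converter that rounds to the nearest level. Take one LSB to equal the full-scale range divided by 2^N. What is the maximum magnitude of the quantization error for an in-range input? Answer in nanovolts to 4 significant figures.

The full-scale span is 0.55 − (-0.55) = 1.1 V.
LSB = 1.1 V / 2^21 = 0.524521 µV.
A rounding quantizer has |error| ≤ LSB/2 = 262.3 nV.

262.3 nV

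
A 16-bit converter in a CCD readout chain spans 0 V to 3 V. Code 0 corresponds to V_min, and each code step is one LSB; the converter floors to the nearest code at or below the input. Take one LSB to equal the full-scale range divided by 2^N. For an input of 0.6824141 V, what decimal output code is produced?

14907

Range is 3 V. LSB = 3 V / 2^16 ≈ 45.78 µV.
V_in − V_min = 0.6824141 − (0) = 0.6824141 V.
Divide by LSB: 0.6824141 × 65536/3 = 14907.5635.
Truncating gives code 14907.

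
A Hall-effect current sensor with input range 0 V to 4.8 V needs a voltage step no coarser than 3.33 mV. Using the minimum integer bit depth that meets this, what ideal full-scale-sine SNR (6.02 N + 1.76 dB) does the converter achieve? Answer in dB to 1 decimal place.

68.0 dB

V_FS = 4.8 V.
Need 2^N ≥ 4.8 V / 3.33 mV = 1441 → N_min = 11.
Ideal SNR at N = 11: 6.02·11 + 1.76 = 68.0 dB.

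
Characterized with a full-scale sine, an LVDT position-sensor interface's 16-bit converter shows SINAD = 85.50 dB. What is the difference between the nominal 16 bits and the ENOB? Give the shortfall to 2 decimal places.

N_eff = (85.50 − 1.76)/6.02 = 13.9103 bits.
16 − 13.9103 = 2.09 bits below nominal.

2.09 bits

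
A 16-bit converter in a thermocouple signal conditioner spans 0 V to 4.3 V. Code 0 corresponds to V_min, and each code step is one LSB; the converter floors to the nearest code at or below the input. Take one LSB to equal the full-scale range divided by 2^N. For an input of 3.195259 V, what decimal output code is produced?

Span = 4.3 V. LSB = 4.3 V / 2^16 ≈ 65.61 µV.
(V_in − V_min) × 2^16/range = (3.195259 − (0)) × 65536/4.3 = 48698.719.
Floor → code = 48698.

48698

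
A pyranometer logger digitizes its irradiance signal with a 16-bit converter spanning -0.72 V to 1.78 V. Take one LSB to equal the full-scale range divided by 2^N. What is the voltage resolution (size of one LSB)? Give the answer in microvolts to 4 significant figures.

38.15 µV

The full-scale span is 1.78 − (-0.72) = 2.5 V.
There are 2^16 = 65536 steps.
One LSB is 2.5 V / 65536 = 38.15 µV.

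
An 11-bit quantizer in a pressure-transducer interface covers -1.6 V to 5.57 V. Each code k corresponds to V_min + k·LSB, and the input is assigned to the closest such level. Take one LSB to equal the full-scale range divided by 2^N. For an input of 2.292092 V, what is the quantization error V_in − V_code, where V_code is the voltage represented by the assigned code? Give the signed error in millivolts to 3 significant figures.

−0.994 mV

Range = 5.57 − (-1.6) = 7.17 V. LSB = 7.17 V / 2^11 ≈ 3.501 mV.
(2.292092 − (-1.6)) / LSB = 3.892092 × 2048/7.17 = 1111.7161. Nearest integer: k = 1112.
V_code = V_min + k × range/2^11 = -1.6 + 1112 × 7.17/2048 = 2.293085938 V.
V_in − V_code = 2.292092 − (2.293085938) = −0.994 mV.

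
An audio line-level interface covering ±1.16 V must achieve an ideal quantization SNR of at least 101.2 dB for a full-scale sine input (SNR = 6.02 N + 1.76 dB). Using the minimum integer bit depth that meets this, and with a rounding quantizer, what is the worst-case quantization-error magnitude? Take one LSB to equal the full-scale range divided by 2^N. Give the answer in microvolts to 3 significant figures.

8.85 µV

Full-scale range = 1.16 V − (-1.16 V) = 2.32 V.
N ≥ (101.2 − 1.76)/6.02 = 16.518 → N_min = 17.
One LSB is 2.32 V / 131072 = 17.700 µV.
Half an LSB is 8.85 µV.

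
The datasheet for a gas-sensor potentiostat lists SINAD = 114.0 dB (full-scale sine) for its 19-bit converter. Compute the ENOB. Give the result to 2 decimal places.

ENOB = (SINAD − 1.76) / 6.02 = (114.0 − 1.76) / 6.02 = 112.24 / 6.02 = 18.6445.

18.64 bits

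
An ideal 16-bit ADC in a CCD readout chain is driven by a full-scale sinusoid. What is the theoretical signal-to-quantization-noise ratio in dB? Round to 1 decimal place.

98.1 dB

SNR = 6.02·16 + 1.76 = 98.08 dB.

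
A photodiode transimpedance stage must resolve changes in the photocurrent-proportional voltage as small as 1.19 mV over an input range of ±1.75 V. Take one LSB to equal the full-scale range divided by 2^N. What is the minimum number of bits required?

12 bits

Range = 1.75 − (-1.75) = 3.5 V.
3.5 V / 1.19 mV = 2941. Since 2^11 = 2048 and 2^12 = 4096, N = 12.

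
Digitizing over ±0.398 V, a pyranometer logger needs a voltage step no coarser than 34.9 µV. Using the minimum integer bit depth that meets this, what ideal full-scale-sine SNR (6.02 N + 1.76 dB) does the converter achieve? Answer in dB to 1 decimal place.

Full-scale range = 0.398 V − (-0.398 V) = 0.796 V.
Levels needed ≥ 0.796/34.9 µV = 22810. 2^15 = 32768 suffices, so N_min = 15.
6.02(15) + 1.76 = 92.06 dB.

92.1 dB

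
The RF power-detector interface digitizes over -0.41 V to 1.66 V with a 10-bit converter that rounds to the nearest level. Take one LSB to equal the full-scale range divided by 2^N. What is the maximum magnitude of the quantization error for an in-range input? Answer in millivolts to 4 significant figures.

The full-scale span is 1.66 − (-0.41) = 2.07 V.
One LSB is 2.07 V / 1024 = 2.02148 mV.
|e|_max = LSB/2 = 1.011 mV.

1.011 mV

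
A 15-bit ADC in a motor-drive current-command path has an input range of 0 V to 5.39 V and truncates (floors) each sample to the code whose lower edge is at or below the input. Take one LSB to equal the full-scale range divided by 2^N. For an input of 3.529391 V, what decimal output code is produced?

21456

V_FS = 5.39 V. LSB = 5.39 V / 2^15 ≈ 164.5 µV.
(V_in − V_min) × 2^15/range = (3.529391 − (0)) × 32768/5.39 = 21456.602.
Floor → code = 21456.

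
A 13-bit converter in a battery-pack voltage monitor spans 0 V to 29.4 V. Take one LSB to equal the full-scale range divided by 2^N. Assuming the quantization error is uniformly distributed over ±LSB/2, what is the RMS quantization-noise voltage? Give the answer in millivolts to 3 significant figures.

Full-scale range = 29.4 V.
One LSB is 29.4 V / 8192 = 3.5889 mV.
σ_q = LSB/√12 = 3.5889 mV/3.4641 = 1.04 mV.

1.04 mV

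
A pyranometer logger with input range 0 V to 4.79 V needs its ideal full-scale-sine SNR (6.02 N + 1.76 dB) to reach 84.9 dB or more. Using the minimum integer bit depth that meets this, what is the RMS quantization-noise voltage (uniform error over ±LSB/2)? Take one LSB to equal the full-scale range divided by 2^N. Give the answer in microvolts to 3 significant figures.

84.4 µV

Span = 4.79 V.
6.02 N + 1.76 ≥ 84.9 gives N ≥ 13.811, so the minimum integer is 14.
Step size = 4.79/16384 V = 292.36 µV.
σ_q = LSB/√12 = 292.36 µV/3.4641 = 84.4 µV.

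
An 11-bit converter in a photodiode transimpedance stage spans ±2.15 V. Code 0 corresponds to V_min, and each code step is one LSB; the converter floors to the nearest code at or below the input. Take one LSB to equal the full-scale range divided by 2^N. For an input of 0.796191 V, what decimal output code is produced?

Range = 2.15 − (-2.15) = 4.3 V. LSB = 4.3 V / 2^11 ≈ 2.100 mV.
(V_in − V_min) × 2^11/range = (0.796191 − (-2.15)) × 2048/4.3 = 1403.209.
Floor → code = 1403.

1403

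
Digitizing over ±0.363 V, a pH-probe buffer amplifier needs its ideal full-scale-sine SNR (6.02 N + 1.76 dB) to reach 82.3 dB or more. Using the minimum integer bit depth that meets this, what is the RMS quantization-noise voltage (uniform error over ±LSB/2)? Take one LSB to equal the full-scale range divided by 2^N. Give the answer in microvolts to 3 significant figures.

Range = 0.363 − (-0.363) = 0.726 V.
N ≥ (82.3 − 1.76)/6.02 = 13.379 → N_min = 14.
LSB = 0.726 V / 2^14 = 44.312 µV.
RMS noise = LSB/√12 = 12.8 µV.

12.8 µV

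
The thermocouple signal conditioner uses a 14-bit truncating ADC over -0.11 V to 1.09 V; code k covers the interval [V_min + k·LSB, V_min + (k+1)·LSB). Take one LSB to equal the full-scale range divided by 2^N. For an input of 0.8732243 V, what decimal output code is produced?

13424

Span: 1.09 V − (-0.11 V) = 1.2 V. LSB = 1.2 V / 2^14 ≈ 73.24 µV.
V_in − V_min = 0.8732243 − (-0.11) = 0.9832243 V.
Divide by LSB: 0.9832243 × 16384/1.2 = 13424.2891.
Truncating gives code 13424.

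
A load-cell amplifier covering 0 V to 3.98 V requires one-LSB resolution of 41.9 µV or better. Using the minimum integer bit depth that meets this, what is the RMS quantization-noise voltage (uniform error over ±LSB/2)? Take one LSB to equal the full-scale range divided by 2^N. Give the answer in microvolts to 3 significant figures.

Range is 3.98 V.
Levels needed ≥ 3.98/41.9 µV = 94990. 2^17 = 131072 suffices, so N_min = 17.
LSB = 3.98 V / 2^17 = 30.365 µV.
RMS noise = LSB/√12 = 8.77 µV.

8.77 µV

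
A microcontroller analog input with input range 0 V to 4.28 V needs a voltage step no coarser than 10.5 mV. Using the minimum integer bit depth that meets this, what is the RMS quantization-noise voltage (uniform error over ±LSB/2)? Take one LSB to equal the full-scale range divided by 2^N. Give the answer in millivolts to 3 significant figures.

Full-scale range = 4.28 V.
4.28 V / 10.5 mV = 407.6. Since 2^8 = 256 and 2^9 = 512, N = 9.
LSB = 4.28 V / 2^9 = 8.3594 mV.
V_rms = LSB/√12 = 2.41 mV.

2.41 mV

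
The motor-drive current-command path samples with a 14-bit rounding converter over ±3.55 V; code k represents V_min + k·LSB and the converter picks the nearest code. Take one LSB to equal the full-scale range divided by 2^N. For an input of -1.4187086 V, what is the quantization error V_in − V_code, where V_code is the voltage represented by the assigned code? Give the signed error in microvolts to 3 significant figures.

The full-scale span is 3.55 − (-3.55) = 7.1 V. LSB = 7.1 V / 2^14 ≈ 433.3 µV.
(V_in − V_min)/LSB = (-1.4187086 − (-3.55)) × 16384/7.1 = 4918.1800 → nearest code k = 4918.
Reconstructed level: -3.55 + 4918 × 7.1/16384 V = -1.4187866211 V.
Error = V_in − V_code = -1.4187086 − (-1.4187866211) = +78.0 µV.

+78.0 µV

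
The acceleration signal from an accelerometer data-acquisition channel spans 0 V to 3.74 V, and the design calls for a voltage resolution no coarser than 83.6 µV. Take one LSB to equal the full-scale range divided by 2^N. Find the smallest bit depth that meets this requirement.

Range is 3.74 V.
Required number of levels: 3.74/83.6 µV = 44737; smallest N with 2^N ≥ that is 16.

16 bits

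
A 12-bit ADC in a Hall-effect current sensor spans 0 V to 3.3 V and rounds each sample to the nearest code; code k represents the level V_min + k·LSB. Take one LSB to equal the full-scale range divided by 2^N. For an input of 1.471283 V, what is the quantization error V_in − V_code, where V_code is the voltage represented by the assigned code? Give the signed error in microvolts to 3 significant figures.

V_FS = 3.3 V. LSB = 3.3 V / 2^12 ≈ 0.8057 mV.
Position in LSBs: (1.471283 − (0)) × 4096/3.3 = 1826.1743; rounding gives k = 1826.
V_code = V_min + k × range/2^12 = 0 + 1826 × 3.3/4096 = 1.471142578 V.
V_in − V_code = 1.471283 − (1.471142578) = +140 µV.

+140 µV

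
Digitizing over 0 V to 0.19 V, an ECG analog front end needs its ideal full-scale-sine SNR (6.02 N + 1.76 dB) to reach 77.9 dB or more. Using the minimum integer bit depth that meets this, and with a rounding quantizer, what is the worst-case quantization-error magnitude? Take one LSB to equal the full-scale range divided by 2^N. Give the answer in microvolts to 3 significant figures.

Span = 0.19 V.
6.02 N + 1.76 ≥ 77.9 gives N ≥ 12.648, so the minimum integer is 13.
One LSB is 0.19 V / 8192 = 23.193 µV.
|e|_max = LSB/2 = 11.6 µV.

11.6 µV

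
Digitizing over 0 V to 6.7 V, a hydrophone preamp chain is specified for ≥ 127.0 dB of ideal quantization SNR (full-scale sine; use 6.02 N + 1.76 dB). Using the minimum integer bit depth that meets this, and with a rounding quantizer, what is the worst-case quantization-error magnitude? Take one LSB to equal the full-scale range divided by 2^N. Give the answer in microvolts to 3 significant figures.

V_FS = 6.7 V.
Required N = ⌈(127.0 − 1.76)/6.02⌉ = ⌈20.804⌉ = 21.
LSB = 6.7 V ÷ 2^21 = 6.7/2097152 V = 3.1948 µV.
Half an LSB is 1.60 µV.

1.60 µV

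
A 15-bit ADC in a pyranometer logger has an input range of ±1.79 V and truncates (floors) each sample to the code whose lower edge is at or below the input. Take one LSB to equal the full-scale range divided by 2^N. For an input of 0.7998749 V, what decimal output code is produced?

Range = 1.79 − (-1.79) = 3.58 V. LSB = 3.58 V / 2^15 ≈ 109.3 µV.
(V_in − V_min) × 2^15/range = (0.7998749 − (-1.79)) × 32768/3.58 = 23705.313.
Floor → code = 23705.

23705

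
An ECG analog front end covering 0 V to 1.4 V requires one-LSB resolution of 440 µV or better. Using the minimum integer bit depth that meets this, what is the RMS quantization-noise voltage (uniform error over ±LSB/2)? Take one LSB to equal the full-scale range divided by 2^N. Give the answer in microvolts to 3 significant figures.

98.7 µV

Span = 1.4 V.
1.4 V / 440 µV = 3182. Since 2^11 = 2048 and 2^12 = 4096, N = 12.
LSB = 1.4 V / 2^12 = 341.80 µV.
V_rms = LSB/√12 = 98.7 µV.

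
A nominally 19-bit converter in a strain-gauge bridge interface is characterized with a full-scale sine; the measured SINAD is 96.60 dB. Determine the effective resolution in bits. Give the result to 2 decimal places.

ENOB = (96.60 − 1.76)/6.02 = 15.7542 bits.

15.75 bits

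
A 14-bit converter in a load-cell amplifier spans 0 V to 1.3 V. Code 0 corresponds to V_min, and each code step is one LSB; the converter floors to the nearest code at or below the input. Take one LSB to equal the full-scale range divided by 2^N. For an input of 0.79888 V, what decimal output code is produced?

10068

Full-scale range = 1.3 V. LSB = 1.3 V / 2^14 ≈ 79.35 µV.
V_in − V_min = 0.79888 − (0) = 0.79888 V.
Divide by LSB: 0.79888 × 16384/1.3 = 10068.3461.
Truncating gives code 10068.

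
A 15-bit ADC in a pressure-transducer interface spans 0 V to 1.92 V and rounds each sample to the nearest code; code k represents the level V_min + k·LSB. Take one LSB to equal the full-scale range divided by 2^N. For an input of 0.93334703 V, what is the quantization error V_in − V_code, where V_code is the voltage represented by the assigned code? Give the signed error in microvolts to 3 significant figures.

+7.19 µV

V_FS = 1.92 V. LSB = 1.92 V / 2^15 ≈ 58.59 µV.
(0.93334703 − (0)) / LSB = 0.93334703 × 32768/1.92 = 15929.1226. Nearest integer: k = 15929.
V_code = V_min + k × range/2^15 = 0 + 15929 × 1.92/32768 = 0.93333984375 V.
Error = V_in − V_code = 0.93334703 − (0.93333984375) = +7.19 µV.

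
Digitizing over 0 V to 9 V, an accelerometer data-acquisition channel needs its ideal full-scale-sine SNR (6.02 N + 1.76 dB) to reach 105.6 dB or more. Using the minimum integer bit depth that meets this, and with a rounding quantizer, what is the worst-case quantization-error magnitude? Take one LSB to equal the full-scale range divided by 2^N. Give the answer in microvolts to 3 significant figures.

Full-scale range = 9 V.
6.02 N + 1.76 ≥ 105.6 gives N ≥ 17.249, so the minimum integer is 18.
LSB = 9 V ÷ 2^18 = 9/262144 V = 34.332 µV.
|e|_max = LSB/2 = 17.2 µV.

17.2 µV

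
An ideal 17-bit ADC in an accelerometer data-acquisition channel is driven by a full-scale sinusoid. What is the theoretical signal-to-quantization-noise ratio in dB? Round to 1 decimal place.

104.1 dB

Ideal quantization SNR: 6.02 × 17 + 1.76 dB = 104.1 dB.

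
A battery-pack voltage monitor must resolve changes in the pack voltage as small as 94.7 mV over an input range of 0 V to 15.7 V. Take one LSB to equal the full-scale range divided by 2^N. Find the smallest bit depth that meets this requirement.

Range is 15.7 V.
Need 2^N ≥ 15.7 V / 94.7 mV = 165.8 → N_min = 8.

8 bits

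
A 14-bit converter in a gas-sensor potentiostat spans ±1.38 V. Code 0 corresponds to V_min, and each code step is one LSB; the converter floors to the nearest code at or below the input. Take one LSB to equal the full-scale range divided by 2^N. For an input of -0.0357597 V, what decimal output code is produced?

Range = 1.38 − (-1.38) = 2.76 V. LSB = 2.76 V / 2^14 ≈ 168.5 µV.
V_in − V_min = -0.0357597 − (-1.38) = 1.3442403 V.
Divide by LSB: 1.3442403 × 16384/2.76 = 7979.7221.
Truncating gives code 7979.

7979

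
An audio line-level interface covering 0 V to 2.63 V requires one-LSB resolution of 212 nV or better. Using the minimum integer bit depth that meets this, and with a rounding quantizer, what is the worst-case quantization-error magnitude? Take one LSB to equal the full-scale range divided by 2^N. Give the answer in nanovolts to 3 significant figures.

78.4 nV

Full-scale range = 2.63 V.
Required number of levels: 2.63/212 nV = 1.2406e7; smallest N with 2^N ≥ that is 24.
One LSB is 2.63 V / 16777216 = 156.76 nV.
Half an LSB is 78.4 nV.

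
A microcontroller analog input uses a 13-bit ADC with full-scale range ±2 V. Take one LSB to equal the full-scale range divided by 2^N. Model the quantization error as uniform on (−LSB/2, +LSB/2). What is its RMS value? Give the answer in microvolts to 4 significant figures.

The full-scale span is 2 − (-2) = 4 V.
Step size = 4/8192 V = 488.281 µV.
RMS of a uniform error over width LSB is LSB/√12 = 141.0 µV.

141.0 µV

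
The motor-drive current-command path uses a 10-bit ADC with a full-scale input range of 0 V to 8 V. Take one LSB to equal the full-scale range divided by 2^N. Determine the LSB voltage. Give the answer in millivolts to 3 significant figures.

Span = 8 V.
There are 2^10 = 1024 steps.
Step size = 8/1024 V = 7.81 mV.

7.81 mV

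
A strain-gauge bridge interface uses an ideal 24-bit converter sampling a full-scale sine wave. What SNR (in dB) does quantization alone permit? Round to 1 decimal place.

146.2 dB

For an ideal N-bit converter with full-scale sine input, SNR = 6.02 N + 1.76 dB. SNR = 6.02 × 24 + 1.76 = 144.48 + 1.76 = 146.24 dB.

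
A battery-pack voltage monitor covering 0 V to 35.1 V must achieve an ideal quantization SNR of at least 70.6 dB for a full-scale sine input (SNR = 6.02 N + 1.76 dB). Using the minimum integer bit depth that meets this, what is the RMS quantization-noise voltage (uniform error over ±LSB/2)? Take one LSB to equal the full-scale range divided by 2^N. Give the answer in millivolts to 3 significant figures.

Full-scale range = 35.1 V.
N ≥ (70.6 − 1.76)/6.02 = 11.435 → N_min = 12.
Step size = 35.1/4096 V = 8.5693 mV.
V_rms = LSB/√12 = 2.47 mV.

2.47 mV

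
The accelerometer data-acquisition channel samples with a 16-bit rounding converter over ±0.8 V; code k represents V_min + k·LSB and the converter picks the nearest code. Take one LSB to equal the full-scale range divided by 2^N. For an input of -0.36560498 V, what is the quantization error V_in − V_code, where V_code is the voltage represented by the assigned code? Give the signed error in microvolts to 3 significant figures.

Span: 0.8 V − (-0.8 V) = 1.6 V. LSB = 1.6 V / 2^16 ≈ 24.41 µV.
(V_in − V_min)/LSB = (-0.36560498 − (-0.8)) × 65536/1.6 = 17792.8200 → nearest code k = 17793.
Reconstructed level: -0.8 + 17793 × 1.6/65536 V = -0.36560058594 V.
V_in − V_code = -0.36560498 − (-0.36560058594) = −4.39 µV.

−4.39 µV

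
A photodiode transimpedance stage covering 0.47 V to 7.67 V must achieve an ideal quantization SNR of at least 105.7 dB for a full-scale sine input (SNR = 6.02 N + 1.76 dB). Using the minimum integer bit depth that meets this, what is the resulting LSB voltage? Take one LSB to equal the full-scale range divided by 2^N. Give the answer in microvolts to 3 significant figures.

Span: 7.67 V − (0.47 V) = 7.2 V.
6.02 N + 1.76 ≥ 105.7 gives N ≥ 17.266, so the minimum integer is 18.
LSB = 7.2 V / 2^18 = 27.5 µV.

27.5 µV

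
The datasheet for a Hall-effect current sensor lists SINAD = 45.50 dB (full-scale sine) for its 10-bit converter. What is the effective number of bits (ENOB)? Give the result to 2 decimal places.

ENOB = (SINAD − 1.76) / 6.02 = (45.50 − 1.76) / 6.02 = 43.74 / 6.02 = 7.2658.

7.27 bits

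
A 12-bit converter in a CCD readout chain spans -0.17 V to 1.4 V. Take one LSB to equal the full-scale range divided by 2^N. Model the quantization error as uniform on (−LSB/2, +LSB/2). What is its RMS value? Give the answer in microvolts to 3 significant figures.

111 µV

The full-scale span is 1.4 − (-0.17) = 1.57 V.
Step size = 1.57/4096 V = 383.30 µV.
RMS of a uniform error over width LSB is LSB/√12 = 111 µV.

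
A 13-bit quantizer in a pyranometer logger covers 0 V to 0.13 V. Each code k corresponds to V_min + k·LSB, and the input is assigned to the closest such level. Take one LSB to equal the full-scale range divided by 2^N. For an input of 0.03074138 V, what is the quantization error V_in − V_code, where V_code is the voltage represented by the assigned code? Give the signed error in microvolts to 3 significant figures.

Full-scale range = 0.13 V. LSB = 0.13 V / 2^13 ≈ 15.87 µV.
(0.03074138 − (0)) / LSB = 0.03074138 × 8192/0.13 = 1937.1799. Nearest integer: k = 1937.
V_code = V_min + k × range/2^13 = 0 + 1937 × 0.13/8192 = 0.03073852539 V.
e = 0.03074138 − (0.03073852539) = +2.85 µV.

+2.85 µV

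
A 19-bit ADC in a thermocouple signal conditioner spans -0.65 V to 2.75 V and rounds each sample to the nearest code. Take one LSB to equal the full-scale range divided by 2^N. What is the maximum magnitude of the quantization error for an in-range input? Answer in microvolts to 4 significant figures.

3.242 µV

Span: 2.75 V − (-0.65 V) = 3.4 V.
One LSB is 3.4 V / 524288 = 6.48499 µV.
|e|_max = LSB/2 = 3.242 µV.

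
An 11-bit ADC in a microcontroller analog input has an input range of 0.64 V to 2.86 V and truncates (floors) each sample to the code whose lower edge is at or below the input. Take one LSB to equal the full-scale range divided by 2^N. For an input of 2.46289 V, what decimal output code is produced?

Full-scale range = 2.86 V − (0.64 V) = 2.22 V. LSB = 2.22 V / 2^11 ≈ 1.084 mV.
code = ⌊(V_in − V_min)/LSB⌋ = ⌊(V_in − V_min) × 2^11 / range⌋
     = ⌊(2.46289 − (0.64)) × 2048 / 2.22⌋ = ⌊1.82289 × 2048/2.22⌋
     = ⌊1681.657⌋ = 1681.

1681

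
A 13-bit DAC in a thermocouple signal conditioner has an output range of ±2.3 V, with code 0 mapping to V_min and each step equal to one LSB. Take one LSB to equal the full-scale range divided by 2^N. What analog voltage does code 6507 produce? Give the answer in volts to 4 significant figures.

1.354 V

The full-scale span is 2.3 − (-2.3) = 4.6 V. LSB = 4.6 V / 2^13.
Output = V_min + (6507/8192) × range = -2.3 + 0.794312 × 4.6 V
      = -2.3 + 3.65383 = 1.35383 V.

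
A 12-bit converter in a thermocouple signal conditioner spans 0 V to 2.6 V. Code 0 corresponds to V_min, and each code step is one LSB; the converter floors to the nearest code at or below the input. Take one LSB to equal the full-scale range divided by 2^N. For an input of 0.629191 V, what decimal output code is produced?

991

Full-scale range = 2.6 V. LSB = 2.6 V / 2^12 ≈ 0.6348 mV.
(V_in − V_min) × 2^12/range = (0.629191 − (0)) × 4096/2.6 = 991.218.
Floor → code = 991.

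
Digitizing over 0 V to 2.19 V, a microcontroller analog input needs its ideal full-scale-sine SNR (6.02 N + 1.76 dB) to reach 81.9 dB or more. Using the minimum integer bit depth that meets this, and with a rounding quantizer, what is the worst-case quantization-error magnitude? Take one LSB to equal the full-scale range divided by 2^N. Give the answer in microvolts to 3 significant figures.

Span = 2.19 V.
Required N = ⌈(81.9 − 1.76)/6.02⌉ = ⌈13.312⌉ = 14.
LSB = 2.19 V / 2^14 = 133.67 µV.
Half an LSB is 66.8 µV.

66.8 µV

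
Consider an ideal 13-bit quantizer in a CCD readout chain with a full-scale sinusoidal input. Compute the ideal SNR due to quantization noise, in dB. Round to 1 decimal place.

SNR = 6.02·13 + 1.76 = 80.02 dB.

80.0 dB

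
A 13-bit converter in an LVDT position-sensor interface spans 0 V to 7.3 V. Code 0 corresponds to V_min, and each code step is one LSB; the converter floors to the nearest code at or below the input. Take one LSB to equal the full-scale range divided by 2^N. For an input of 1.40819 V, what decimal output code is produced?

1580

Range is 7.3 V. LSB = 7.3 V / 2^13 ≈ 0.8911 mV.
(V_in − V_min) × 2^13/range = (1.40819 − (0)) × 8192/7.3 = 1580.259.
Floor → code = 1580.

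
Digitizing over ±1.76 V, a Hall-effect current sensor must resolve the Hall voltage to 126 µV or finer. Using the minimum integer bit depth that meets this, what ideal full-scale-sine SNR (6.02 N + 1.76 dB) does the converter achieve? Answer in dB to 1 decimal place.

The full-scale span is 1.76 − (-1.76) = 3.52 V.
Levels needed ≥ 3.52/126 µV = 27940. 2^15 = 32768 suffices, so N_min = 15.
SNR = 6.02 × 15 + 1.76 = 92.06 dB.

92.1 dB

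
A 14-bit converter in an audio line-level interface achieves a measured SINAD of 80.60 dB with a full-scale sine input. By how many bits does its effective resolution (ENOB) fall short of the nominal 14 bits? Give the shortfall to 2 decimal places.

N_eff = (80.60 − 1.76)/6.02 = 13.0963 bits.
Shortfall = 14 − 13.0963 = 0.9037 bits.

0.90 bits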